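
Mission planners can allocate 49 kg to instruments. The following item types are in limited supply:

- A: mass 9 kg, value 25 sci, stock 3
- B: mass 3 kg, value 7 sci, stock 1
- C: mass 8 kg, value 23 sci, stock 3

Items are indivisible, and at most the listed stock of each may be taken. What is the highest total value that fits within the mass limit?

Best selections within mass 49 and stock limits:
- 3×A + 1×B + 2×C: mass 46, value 128
- 2×A + 1×B + 3×C: mass 45, value 126
- 3×A + 2×C: mass 43, value 121
Best: 128 sci.

128 sci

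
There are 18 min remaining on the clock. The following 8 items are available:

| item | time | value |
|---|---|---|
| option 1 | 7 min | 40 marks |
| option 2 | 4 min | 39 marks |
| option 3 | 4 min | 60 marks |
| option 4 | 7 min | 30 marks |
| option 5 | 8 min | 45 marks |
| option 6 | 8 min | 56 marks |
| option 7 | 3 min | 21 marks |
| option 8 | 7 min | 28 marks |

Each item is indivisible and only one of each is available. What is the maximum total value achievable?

160 marks

This is a 0/1 knapsack; check combinations near the capacity.
- option 1+option 2+option 3+option 7: time 7+4+4+3=18, value 40+39+60+21=160
- option 2+option 3+option 6: time 4+4+8=16, value 39+60+56=155
- option 2+option 3+option 4+option 7: time 4+4+7+3=18, value 39+60+30+21=150
- option 2+option 3+option 7+option 8: time 4+4+3+7=18, value 39+60+21+28=148
Best: 160 marks.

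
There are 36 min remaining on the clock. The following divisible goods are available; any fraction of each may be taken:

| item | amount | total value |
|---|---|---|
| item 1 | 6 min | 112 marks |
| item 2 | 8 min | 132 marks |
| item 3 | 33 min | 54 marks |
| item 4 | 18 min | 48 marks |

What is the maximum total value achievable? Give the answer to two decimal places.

298.55

Take in order of value per unit:
- item 1 (112/6 per unit): all 6 → value 112, running total 112.00
- item 2 (132/8 per unit): all 8 → value 132, running total 244.00
- item 4 (48/18 per unit): all 18 → value 48, running total 292.00
- item 3 (54/33 per unit): 4 of 33 → value 4×54/33 = 6.5455, running total 298.55
Total 298.55.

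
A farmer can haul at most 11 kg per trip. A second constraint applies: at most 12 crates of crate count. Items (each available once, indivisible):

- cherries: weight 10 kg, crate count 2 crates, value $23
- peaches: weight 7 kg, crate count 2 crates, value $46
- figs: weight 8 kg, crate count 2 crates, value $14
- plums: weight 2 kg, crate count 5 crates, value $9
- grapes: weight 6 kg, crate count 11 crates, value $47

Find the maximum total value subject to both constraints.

$55

Feasible sets respecting both limits:
- peaches+plums: weight 9, crate count 7, value 55
- grapes: weight 6, crate count 11, value 47
- peaches: weight 7, crate count 2, value 46
Best: $55.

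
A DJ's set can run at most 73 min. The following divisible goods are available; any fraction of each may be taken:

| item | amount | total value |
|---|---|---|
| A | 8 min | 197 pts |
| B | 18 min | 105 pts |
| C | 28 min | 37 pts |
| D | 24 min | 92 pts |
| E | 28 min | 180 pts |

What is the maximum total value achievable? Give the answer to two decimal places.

554.83

Take in order of value per unit:
- A (197/8 per unit): all 8 → value 197, running total 197.00
- E (180/28 per unit): all 28 → value 180, running total 377.00
- B (105/18 per unit): all 18 → value 105, running total 482.00
- D (92/24 per unit): 19 of 24 → value 19×92/24 = 72.8333, running total 554.83
Total 554.83.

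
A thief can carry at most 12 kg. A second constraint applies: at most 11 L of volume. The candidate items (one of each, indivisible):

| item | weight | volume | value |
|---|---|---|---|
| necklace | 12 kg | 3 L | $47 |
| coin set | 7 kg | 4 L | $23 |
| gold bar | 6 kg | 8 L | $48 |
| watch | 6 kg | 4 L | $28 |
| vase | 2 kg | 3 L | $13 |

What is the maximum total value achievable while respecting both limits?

$61

Feasible sets respecting both limits:
- gold bar+vase: weight 8, volume 11, value 61
- gold bar: weight 6, volume 8, value 48
- necklace: weight 12, volume 3, value 47
Best: $61.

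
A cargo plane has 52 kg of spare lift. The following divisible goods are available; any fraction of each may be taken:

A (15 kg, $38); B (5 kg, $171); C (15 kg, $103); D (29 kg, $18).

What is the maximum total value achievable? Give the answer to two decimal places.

322.55

Take in order of value per unit:
- B (171/5 per unit): all 5 → value 171, running total 171.00
- C (103/15 per unit): all 15 → value 103, running total 274.00
- A (38/15 per unit): all 15 → value 38, running total 312.00
- D (18/29 per unit): 17 of 29 → value 17×18/29 = 10.5517, running total 322.55
Total 322.55.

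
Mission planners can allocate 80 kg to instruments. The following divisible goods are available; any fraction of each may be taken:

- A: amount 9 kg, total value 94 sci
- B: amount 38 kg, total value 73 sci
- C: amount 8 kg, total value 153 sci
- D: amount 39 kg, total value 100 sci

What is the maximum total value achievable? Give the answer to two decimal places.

Take in order of value per unit:
- C (153/8 per unit): all 8 → value 153, running total 153.00
- A (94/9 per unit): all 9 → value 94, running total 247.00
- D (100/39 per unit): all 39 → value 100, running total 347.00
- B (73/38 per unit): 24 of 38 → value 24×73/38 = 46.1053, running total 393.11
Total 393.11.

393.11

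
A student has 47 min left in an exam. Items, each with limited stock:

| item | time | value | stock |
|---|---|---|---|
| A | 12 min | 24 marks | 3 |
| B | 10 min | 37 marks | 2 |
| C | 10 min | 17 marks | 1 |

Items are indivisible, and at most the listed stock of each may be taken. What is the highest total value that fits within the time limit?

Best selections within time 47 and stock limits:
- 2×A + 2×B: time 44, value 122
- 1×A + 2×B + 1×C: time 42, value 115
- 3×A + 1×B: time 46, value 109
- 2×A + 1×B + 1×C: time 44, value 102
Best: 122 marks.

122 marks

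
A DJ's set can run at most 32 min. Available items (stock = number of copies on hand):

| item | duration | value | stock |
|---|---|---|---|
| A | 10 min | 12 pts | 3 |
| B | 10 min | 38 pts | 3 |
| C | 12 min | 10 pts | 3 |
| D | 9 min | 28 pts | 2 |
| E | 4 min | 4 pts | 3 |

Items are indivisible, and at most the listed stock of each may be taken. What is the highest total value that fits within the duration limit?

Best selections within duration 32 and stock limits:
- 3×B: duration 30, value 114
- 2×B + 1×D: duration 29, value 104
Best: 114 pts.

114 pts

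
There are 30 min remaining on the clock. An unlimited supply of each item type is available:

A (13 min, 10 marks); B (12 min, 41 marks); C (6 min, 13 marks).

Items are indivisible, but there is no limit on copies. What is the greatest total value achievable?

95 marks

Best value-per-unit is B at 41/12; filling with it alone gives 2×41 = 82.
Optimal mix: 2×B + 1×C → time 30, value 95.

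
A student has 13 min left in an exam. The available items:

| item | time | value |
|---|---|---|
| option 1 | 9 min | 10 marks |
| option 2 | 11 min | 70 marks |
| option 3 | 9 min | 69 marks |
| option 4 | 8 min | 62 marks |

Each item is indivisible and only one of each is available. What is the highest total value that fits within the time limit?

70 marks

Check high-value combinations within 13 min:
- option 2: time 11, value 70
- option 3: time 9, value 69
- option 4: time 8, value 62
Best: 70 marks.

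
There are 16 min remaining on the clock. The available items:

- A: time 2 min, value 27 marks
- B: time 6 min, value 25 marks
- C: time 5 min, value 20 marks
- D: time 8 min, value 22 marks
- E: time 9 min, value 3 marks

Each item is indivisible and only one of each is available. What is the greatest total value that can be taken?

Check high-value combinations within 16 min:
- A+B+D: time 2+6+8=16, value 27+25+22=74
- A+B+C: time 2+6+5=13, value 27+25+20=72
- A+C+D: time 2+5+8=15, value 27+20+22=69
- A+B: time 2+6=8, value 27+25=52
- A+C+E: time 2+5+9=16, value 27+20+3=50
Best: 74 marks.

74 marks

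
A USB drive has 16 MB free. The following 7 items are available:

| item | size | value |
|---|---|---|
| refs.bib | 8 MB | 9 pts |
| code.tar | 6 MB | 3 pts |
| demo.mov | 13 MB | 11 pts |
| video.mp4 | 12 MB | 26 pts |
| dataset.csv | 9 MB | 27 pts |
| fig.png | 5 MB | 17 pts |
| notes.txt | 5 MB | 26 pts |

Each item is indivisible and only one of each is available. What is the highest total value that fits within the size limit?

Check high-value combinations within 16 MB:
- dataset.csv+notes.txt: size 9+5=14, value 27+26=53
- code.tar+fig.png+notes.txt: size 6+5+5=16, value 3+17+26=46
- dataset.csv+fig.png: size 9+5=14, value 27+17=44
- fig.png+notes.txt: size 5+5=10, value 17+26=43
Best: 53 pts.

53 pts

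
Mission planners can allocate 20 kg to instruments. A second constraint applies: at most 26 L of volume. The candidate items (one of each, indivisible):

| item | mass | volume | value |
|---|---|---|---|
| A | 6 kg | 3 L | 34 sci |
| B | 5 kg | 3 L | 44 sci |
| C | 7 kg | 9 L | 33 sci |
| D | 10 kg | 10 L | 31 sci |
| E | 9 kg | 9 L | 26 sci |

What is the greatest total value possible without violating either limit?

111 sci

Feasible sets respecting both limits:
- A+B+C: mass 18, volume 15, value 111
- A+B+E: mass 20, volume 15, value 104
- A+B: mass 11, volume 6, value 78
Best: 111 sci.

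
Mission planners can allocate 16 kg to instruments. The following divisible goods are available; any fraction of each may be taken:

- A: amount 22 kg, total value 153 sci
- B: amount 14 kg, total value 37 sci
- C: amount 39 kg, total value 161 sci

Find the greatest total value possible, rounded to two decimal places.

111.27

Take in order of value per unit:
- A (153/22 per unit): 16 of 22 → value 16×153/22 = 111.2727, running total 111.27
Total 111.27.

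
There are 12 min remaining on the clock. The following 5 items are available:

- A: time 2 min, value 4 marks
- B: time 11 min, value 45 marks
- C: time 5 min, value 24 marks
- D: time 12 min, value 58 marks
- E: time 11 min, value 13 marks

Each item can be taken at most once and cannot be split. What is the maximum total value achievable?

This is a 0/1 knapsack; check combinations near the capacity.
- D: time 12, value 58
- B: time 11, value 45
- A+C: time 2+5=7, value 4+24=28
- C: time 5, value 24
Best: 58 marks.

58 marks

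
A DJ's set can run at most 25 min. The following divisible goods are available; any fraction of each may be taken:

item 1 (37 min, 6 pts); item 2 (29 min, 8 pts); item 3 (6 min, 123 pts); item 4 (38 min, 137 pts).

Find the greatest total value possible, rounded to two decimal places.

191.50

Take in order of value per unit:
- item 3 (123/6 per unit): all 6 → value 123, running total 123.00
- item 4 (137/38 per unit): 19 of 38 → value 19×137/38 = 68.5000, running total 191.50
Total 191.50.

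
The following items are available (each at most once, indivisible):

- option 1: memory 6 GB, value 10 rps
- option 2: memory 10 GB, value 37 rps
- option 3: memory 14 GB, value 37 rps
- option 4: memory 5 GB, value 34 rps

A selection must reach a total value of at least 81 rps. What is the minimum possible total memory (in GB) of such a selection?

21

Subsets with value ≥ 81, sorted by total memory:
- option 1+option 2+option 4: memory 21, value 81
- option 1+option 3+option 4: memory 25, value 81
Minimum memory: 21 GB.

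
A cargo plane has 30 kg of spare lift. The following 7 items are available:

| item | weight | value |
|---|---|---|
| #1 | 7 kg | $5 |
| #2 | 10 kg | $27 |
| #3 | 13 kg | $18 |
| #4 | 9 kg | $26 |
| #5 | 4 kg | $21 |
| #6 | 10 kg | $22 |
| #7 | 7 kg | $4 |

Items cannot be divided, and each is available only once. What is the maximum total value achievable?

Check high-value combinations within 30 kg:
- #1+#2+#4+#5: weight 7+10+9+4=30, value 5+27+26+21=79
- #2+#4+#5+#7: weight 10+9+4+7=30, value 27+26+21+4=78
- #2+#4+#6: weight 10+9+10=29, value 27+26+22=75
- #2+#4+#5: weight 10+9+4=23, value 27+26+21=74
Best: $79.

$79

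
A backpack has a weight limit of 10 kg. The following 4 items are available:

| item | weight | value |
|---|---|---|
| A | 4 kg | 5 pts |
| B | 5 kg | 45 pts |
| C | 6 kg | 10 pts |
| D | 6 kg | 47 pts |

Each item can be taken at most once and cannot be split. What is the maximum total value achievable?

52 pts

Check high-value combinations within 10 kg:
- A+D: weight 4+6=10, value 5+47=52
- A+B: weight 4+5=9, value 5+45=50
- D: weight 6, value 47
- B: weight 5, value 45
- A+C: weight 4+6=10, value 5+10=15
Best: 52 pts.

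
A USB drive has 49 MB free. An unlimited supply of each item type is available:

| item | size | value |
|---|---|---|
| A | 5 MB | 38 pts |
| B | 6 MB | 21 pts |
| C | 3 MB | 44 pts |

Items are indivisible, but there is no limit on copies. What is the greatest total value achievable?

Best value-per-unit is C at 44/3, and filling with it alone uses size 16×3=48. No mix of the others beats 16×44 = 704.

704 pts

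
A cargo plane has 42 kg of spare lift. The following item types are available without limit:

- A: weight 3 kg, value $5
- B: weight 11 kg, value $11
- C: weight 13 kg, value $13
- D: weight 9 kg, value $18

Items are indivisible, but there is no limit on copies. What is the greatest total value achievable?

Best value-per-unit is D at 18/9; filling with it alone gives 4×18 = 72.
Optimal mix: 2×A + 4×D → weight 42, value 82.

$82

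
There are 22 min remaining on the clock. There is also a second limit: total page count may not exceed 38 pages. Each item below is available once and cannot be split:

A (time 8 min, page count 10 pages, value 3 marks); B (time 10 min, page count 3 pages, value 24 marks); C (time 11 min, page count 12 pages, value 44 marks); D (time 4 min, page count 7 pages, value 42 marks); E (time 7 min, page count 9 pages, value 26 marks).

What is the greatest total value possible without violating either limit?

112 marks

Feasible sets respecting both limits:
- C+D+E: time 22, page count 28, value 112
- B+D+E: time 21, page count 19, value 92
- C+D: time 15, page count 19, value 86
- A+D+E: time 19, page count 26, value 71
Best: 112 marks.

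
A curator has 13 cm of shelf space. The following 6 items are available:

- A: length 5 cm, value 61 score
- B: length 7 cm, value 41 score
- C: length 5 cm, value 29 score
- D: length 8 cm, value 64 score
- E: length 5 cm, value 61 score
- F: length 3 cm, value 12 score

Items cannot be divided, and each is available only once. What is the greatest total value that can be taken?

134 score

Check high-value combinations within 13 cm:
- A+E+F: length 5+5+3=13, value 61+61+12=134
- A+D: length 5+8=13, value 61+64=125
- D+E: length 8+5=13, value 64+61=125
Best: 134 score.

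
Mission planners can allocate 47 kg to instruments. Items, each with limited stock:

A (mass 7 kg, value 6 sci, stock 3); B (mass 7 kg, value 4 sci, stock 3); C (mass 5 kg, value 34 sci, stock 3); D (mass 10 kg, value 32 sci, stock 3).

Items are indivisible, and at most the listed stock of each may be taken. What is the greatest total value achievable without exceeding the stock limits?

Top feasible selections:
- 3×C + 3×D: mass 45, value 198
- 1×A + 3×C + 2×D: mass 42, value 172
- 1×B + 3×C + 2×D: mass 42, value 170
Best: 198 sci.

198 sci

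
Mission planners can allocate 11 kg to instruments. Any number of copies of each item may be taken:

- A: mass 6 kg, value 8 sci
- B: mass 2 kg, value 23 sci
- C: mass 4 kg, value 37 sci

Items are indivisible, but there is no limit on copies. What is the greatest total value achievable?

115 sci

Best value-per-unit is B at 23/2, and filling with it alone uses mass 5×2=10. No mix of the others beats 5×23 = 115.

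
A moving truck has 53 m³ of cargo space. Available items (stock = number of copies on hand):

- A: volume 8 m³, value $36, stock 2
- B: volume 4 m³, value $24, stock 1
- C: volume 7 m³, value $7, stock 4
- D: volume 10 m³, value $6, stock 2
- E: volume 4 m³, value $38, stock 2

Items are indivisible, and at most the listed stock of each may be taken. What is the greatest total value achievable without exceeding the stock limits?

Best selections within volume 53 and stock limits:
- 2×A + 1×B + 3×C + 2×E: volume 49, value 193
- 2×A + 1×B + 2×C + 1×D + 2×E: volume 52, value 192
Best: $193.

$193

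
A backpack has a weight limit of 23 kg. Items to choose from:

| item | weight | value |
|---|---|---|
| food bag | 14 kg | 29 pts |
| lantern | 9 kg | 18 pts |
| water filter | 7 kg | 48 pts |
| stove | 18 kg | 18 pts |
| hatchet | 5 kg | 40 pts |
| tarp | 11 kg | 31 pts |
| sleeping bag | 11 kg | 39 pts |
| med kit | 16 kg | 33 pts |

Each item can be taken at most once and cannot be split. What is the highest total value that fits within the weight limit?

127 pts

Check high-value combinations within 23 kg:
- water filter+hatchet+sleeping bag: weight 7+5+11=23, value 48+40+39=127
- water filter+hatchet+tarp: weight 7+5+11=23, value 48+40+31=119
- lantern+water filter+hatchet: weight 9+7+5=21, value 18+48+40=106
- water filter+hatchet: weight 7+5=12, value 48+40=88
Best: 127 pts.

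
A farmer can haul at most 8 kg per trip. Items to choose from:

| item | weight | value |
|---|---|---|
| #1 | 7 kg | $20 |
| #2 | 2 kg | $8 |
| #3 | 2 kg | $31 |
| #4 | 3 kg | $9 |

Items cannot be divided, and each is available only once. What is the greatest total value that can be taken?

Check high-value combinations within 8 kg:
- #2+#3+#4: weight 2+2+3=7, value 8+31+9=48
- #3+#4: weight 2+3=5, value 31+9=40
- #2+#3: weight 2+2=4, value 8+31=39
- #3: weight 2, value 31
- #1: weight 7, value 20
Best: $48.

$48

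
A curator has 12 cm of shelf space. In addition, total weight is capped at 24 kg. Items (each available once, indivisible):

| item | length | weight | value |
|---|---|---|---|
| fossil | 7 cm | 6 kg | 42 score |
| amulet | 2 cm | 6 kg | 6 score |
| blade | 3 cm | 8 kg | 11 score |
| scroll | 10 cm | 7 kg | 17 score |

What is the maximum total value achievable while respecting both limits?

Feasible sets respecting both limits:
- fossil+amulet+blade: length 12, weight 20, value 59
- fossil+blade: length 10, weight 14, value 53
- fossil+amulet: length 9, weight 12, value 48
- fossil: length 7, weight 6, value 42
Best: 59 score.

59 score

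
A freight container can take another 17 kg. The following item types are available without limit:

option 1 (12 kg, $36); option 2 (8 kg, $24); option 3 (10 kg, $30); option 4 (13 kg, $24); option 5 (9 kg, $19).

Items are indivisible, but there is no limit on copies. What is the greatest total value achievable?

Best value-per-unit is option 1 at 36/12; filling with it alone gives 1×36 = 36.
Optimal mix: 2×option 2 → weight 16, value 48.

$48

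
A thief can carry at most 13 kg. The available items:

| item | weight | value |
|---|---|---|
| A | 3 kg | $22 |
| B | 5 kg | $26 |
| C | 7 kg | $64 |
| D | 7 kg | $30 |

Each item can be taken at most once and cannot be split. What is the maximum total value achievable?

Check high-value combinations within 13 kg:
- B+C: weight 5+7=12, value 26+64=90
- A+C: weight 3+7=10, value 22+64=86
- C: weight 7, value 64
- B+D: weight 5+7=12, value 26+30=56
- A+D: weight 3+7=10, value 22+30=52
Best: $90.

$90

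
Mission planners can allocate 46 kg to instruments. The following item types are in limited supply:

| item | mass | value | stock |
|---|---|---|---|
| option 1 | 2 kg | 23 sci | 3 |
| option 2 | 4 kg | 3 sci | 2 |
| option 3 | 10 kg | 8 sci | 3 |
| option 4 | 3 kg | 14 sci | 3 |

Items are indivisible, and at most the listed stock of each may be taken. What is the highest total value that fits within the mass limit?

135 sci

Top feasible selections:
- 3×option 1 + 3×option 3 + 3×option 4: mass 45, value 135
- 3×option 1 + 2×option 2 + 2×option 3 + 3×option 4: mass 43, value 133
- 3×option 1 + 1×option 2 + 2×option 3 + 3×option 4: mass 39, value 130
Best: 135 sci.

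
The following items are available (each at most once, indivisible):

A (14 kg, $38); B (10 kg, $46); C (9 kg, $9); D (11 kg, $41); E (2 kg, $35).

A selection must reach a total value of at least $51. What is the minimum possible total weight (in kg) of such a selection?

Subsets with value ≥ 51, sorted by total weight:
- B+E: weight 12, value 81
- D+E: weight 13, value 76
- A+E: weight 16, value 73
Minimum weight: 12 kg.

12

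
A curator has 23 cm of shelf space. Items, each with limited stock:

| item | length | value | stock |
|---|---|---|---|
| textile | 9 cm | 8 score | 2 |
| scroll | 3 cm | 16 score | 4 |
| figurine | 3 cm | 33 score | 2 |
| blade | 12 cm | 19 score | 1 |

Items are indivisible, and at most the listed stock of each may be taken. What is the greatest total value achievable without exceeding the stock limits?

130 score

Top feasible selections:
- 4×scroll + 2×figurine: length 18, value 130
- 3×scroll + 2×figurine: length 15, value 114
Best: 130 score.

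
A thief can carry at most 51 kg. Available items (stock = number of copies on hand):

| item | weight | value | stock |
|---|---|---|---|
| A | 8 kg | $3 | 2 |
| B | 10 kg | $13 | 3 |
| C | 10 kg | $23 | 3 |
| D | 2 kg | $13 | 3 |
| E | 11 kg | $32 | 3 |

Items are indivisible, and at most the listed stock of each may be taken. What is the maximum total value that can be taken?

Top feasible selections:
- 1×C + 3×D + 3×E: weight 49, value 158
- 2×C + 3×D + 2×E: weight 48, value 149
- 1×B + 3×D + 3×E: weight 49, value 148
Best: $158.

$158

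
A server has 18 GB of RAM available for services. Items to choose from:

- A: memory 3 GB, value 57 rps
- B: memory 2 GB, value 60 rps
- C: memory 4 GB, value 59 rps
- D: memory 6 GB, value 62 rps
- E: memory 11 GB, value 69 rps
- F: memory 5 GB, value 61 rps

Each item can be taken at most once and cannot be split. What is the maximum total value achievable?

Check high-value combinations within 18 GB:
- B+C+D+F: memory 2+4+6+5=17, value 60+59+62+61=242
- A+B+D+F: memory 3+2+6+5=16, value 57+60+62+61=240
- A+C+D+F: memory 3+4+6+5=18, value 57+59+62+61=239
Best: 242 rps.

242 rps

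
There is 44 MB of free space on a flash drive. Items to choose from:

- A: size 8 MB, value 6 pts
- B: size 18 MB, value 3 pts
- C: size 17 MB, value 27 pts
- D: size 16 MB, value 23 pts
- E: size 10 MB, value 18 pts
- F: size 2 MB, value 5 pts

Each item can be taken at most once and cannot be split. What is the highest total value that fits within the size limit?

Check high-value combinations within 44 MB:
- C+D+E: size 17+16+10=43, value 27+23+18=68
- A+C+D+F: size 8+17+16+2=43, value 6+27+23+5=61
- A+C+E+F: size 8+17+10+2=37, value 6+27+18+5=56
- A+C+D: size 8+17+16=41, value 6+27+23=56
Best: 68 pts.

68 pts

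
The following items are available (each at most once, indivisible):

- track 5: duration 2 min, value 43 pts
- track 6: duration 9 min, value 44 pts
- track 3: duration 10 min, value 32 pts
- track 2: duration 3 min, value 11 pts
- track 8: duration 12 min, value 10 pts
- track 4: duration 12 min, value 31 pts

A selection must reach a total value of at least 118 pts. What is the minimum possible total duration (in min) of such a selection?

21

Subsets with value ≥ 118, sorted by total duration:
- track 5+track 6+track 3: duration 21, value 119
- track 5+track 6+track 4: duration 23, value 118
Minimum duration: 21 min.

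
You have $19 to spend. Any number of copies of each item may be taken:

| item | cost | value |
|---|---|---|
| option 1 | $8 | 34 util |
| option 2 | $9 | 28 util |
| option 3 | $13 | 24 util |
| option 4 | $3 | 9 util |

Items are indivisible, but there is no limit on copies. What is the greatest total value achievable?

Best value-per-unit is option 1 at 34/8; filling with it alone gives 2×34 = 68.
Optimal mix: 2×option 1 + 1×option 4 → cost 19, value 77.

77 util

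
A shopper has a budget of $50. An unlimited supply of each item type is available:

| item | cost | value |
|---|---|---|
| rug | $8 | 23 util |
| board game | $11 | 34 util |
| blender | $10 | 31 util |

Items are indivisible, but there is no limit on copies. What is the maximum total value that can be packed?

155 util

Best value-per-unit is blender at 31/10, and filling with it alone uses cost 5×10=50. No mix of the others beats 5×31 = 155.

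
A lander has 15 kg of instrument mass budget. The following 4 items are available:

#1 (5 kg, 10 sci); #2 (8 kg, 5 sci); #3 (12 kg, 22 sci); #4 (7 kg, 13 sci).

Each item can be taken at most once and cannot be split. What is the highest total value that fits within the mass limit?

Check high-value combinations within 15 kg:
- #1+#4: mass 5+7=12, value 10+13=23
- #3: mass 12, value 22
- #2+#4: mass 8+7=15, value 5+13=18
- #1+#2: mass 5+8=13, value 10+5=15
Best: 23 sci.

23 sci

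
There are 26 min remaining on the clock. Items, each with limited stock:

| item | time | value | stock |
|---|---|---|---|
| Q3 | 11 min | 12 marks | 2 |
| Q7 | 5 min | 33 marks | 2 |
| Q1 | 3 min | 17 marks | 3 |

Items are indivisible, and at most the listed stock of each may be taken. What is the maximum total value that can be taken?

Best selections within time 26 and stock limits:
- 2×Q7 + 3×Q1: time 19, value 117
- 2×Q7 + 2×Q1: time 16, value 100
- 1×Q3 + 1×Q7 + 3×Q1: time 25, value 96
- 1×Q3 + 2×Q7 + 1×Q1: time 24, value 95
Best: 117 marks.

117 marks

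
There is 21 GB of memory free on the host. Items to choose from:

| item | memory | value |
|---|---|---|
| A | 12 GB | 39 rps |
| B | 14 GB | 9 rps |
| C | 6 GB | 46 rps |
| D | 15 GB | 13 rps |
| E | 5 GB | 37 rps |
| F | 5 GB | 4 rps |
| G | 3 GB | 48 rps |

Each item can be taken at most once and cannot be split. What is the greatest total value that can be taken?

Check high-value combinations within 21 GB:
- C+E+F+G: memory 6+5+5+3=19, value 46+37+4+48=135
- A+C+G: memory 12+6+3=21, value 39+46+48=133
- C+E+G: memory 6+5+3=14, value 46+37+48=131
Best: 135 rps.

135 rps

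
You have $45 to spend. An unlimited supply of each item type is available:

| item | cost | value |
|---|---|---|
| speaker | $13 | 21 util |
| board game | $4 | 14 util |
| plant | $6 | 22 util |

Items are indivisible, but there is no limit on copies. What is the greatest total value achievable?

Best value-per-unit is plant at 22/6; filling with it alone gives 7×22 = 154.
Optimal mix: 2×board game + 6×plant → cost 44, value 160.

160 util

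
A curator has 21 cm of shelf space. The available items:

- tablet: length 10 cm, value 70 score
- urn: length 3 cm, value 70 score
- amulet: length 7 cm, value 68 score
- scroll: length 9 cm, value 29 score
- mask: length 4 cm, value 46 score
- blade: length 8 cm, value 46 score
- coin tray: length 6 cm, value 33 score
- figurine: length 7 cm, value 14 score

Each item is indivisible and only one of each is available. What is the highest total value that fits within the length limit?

Check high-value combinations within 21 cm:
- urn+amulet+mask+coin tray: length 3+7+4+6=20, value 70+68+46+33=217
- tablet+urn+amulet: length 10+3+7=20, value 70+70+68=208
- urn+amulet+mask+figurine: length 3+7+4+7=21, value 70+68+46+14=198
- urn+mask+blade+coin tray: length 3+4+8+6=21, value 70+46+46+33=195
Best: 217 score.

217 score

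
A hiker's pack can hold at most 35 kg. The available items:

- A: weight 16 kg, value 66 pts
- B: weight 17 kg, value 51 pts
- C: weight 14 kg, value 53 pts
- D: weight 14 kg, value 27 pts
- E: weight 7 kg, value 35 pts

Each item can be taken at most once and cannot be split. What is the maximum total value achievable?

Check high-value combinations within 35 kg:
- A+C: weight 16+14=30, value 66+53=119
- A+B: weight 16+17=33, value 66+51=117
- C+D+E: weight 14+14+7=35, value 53+27+35=115
Best: 119 pts.

119 pts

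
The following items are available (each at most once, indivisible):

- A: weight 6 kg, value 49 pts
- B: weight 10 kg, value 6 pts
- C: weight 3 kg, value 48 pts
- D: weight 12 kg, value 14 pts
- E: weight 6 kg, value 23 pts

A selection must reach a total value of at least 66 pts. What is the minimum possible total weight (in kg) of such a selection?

9

Subsets with value ≥ 66, sorted by total weight:
- A+C: weight 9, value 97
- C+E: weight 9, value 71
- A+E: weight 12, value 72
- A+C+E: weight 15, value 120
Minimum weight: 9 kg.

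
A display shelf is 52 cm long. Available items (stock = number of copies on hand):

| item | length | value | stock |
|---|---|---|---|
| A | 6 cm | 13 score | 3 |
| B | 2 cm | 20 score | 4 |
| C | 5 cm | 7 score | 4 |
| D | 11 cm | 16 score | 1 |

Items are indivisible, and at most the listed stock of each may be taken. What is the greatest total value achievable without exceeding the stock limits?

156 score

Top feasible selections:
- 3×A + 4×B + 3×C + 1×D: length 52, value 156
- 2×A + 4×B + 4×C + 1×D: length 51, value 150
- 3×A + 4×B + 2×C + 1×D: length 47, value 149
- 3×A + 4×B + 4×C: length 46, value 147
Best: 156 score.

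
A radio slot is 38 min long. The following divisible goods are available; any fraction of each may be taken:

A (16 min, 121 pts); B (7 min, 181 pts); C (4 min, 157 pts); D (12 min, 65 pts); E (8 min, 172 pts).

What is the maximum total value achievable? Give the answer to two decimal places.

Take in order of value per unit:
- C (157/4 per unit): all 4 → value 157, running total 157.00
- B (181/7 per unit): all 7 → value 181, running total 338.00
- E (172/8 per unit): all 8 → value 172, running total 510.00
- A (121/16 per unit): all 16 → value 121, running total 631.00
- D (65/12 per unit): 3 of 12 → value 3×65/12 = 16.2500, running total 647.25
Total 647.25.

647.25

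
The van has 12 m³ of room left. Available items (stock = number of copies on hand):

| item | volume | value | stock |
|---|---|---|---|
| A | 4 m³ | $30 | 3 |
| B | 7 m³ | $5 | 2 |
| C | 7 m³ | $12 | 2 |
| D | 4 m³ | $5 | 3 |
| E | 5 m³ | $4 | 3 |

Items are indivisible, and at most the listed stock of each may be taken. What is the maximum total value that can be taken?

$90

Top feasible selections:
- 3×A: volume 12, value 90
- 2×A + 1×D: volume 12, value 65
- 2×A: volume 8, value 60
Best: $90.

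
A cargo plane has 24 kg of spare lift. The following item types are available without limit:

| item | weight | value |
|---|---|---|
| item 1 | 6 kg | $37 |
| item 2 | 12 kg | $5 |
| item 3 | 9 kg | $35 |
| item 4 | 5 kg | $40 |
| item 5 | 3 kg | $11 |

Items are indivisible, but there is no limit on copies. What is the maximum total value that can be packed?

Best value-per-unit is item 4 at 40/5; filling with it alone gives 4×40 = 160.
Optimal mix: 4×item 4 + 1×item 5 → weight 23, value 171.

$171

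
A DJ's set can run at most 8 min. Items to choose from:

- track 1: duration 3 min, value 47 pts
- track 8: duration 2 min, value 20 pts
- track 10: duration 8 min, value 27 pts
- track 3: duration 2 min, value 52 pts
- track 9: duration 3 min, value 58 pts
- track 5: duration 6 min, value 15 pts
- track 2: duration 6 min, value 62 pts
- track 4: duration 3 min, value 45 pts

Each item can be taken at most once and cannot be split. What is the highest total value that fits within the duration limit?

157 pts

Check high-value combinations within 8 min:
- track 1+track 3+track 9: duration 3+2+3=8, value 47+52+58=157
- track 3+track 9+track 4: duration 2+3+3=8, value 52+58+45=155
- track 1+track 3+track 4: duration 3+2+3=8, value 47+52+45=144
- track 8+track 3+track 9: duration 2+2+3=7, value 20+52+58=130
Best: 157 pts.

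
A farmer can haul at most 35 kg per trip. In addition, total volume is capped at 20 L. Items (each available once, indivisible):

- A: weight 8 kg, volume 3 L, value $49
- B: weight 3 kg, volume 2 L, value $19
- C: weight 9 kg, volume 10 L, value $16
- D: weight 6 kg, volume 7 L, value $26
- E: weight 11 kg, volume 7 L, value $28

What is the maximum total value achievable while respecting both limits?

Feasible sets respecting both limits:
- A+B+D+E: weight 28, volume 19, value 122
- A+D+E: weight 25, volume 17, value 103
- A+B+E: weight 22, volume 12, value 96
- A+B+D: weight 17, volume 12, value 94
Best: $122.

$122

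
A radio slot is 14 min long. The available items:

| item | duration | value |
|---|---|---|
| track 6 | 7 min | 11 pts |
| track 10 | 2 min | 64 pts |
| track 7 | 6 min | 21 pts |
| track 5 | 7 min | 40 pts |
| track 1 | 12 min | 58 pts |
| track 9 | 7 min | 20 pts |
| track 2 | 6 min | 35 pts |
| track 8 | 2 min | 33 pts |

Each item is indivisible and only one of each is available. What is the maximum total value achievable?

This is a 0/1 knapsack; check combinations near the capacity.
- track 10+track 5+track 8: duration 2+7+2=11, value 64+40+33=137
- track 10+track 2+track 8: duration 2+6+2=10, value 64+35+33=132
- track 10+track 1: duration 2+12=14, value 64+58=122
- track 10+track 7+track 2: duration 2+6+6=14, value 64+21+35=120
- track 10+track 7+track 8: duration 2+6+2=10, value 64+21+33=118
Best: 137 pts.

137 pts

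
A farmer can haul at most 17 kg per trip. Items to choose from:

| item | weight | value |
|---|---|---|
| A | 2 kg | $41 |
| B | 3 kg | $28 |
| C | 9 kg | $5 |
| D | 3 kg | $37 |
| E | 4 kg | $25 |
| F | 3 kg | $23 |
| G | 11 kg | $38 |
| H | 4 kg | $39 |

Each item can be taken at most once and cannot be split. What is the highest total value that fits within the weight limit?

Check high-value combinations within 17 kg:
- A+B+D+E+H: weight 2+3+3+4+4=16, value 41+28+37+25+39=170
- A+B+D+F+H: weight 2+3+3+3+4=15, value 41+28+37+23+39=168
- A+D+E+F+H: weight 2+3+4+3+4=16, value 41+37+25+23+39=165
- A+B+E+F+H: weight 2+3+4+3+4=16, value 41+28+25+23+39=156
- A+B+D+E+F: weight 2+3+3+4+3=15, value 41+28+37+25+23=154
Best: $170.

$170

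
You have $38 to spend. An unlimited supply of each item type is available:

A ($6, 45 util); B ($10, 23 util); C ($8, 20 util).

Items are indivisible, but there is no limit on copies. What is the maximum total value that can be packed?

Best value-per-unit is A at 45/6, and filling with it alone uses cost 6×6=36. No mix of the others beats 6×45 = 270.

270 util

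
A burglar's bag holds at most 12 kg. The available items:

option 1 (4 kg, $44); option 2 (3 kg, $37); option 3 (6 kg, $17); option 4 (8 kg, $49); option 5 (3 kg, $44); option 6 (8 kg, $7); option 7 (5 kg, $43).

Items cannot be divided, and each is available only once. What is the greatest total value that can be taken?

Check high-value combinations within 12 kg:
- option 1+option 5+option 7: weight 4+3+5=12, value 44+44+43=131
- option 1+option 2+option 5: weight 4+3+3=10, value 44+37+44=125
- option 2+option 5+option 7: weight 3+3+5=11, value 37+44+43=124
- option 1+option 2+option 7: weight 4+3+5=12, value 44+37+43=124
Best: $131.

$131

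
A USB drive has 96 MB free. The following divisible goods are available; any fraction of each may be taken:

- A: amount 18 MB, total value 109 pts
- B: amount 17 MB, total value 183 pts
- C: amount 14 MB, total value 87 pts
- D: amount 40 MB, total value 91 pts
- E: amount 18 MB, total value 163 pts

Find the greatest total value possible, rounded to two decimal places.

607.98

Take in order of value per unit:
- B (183/17 per unit): all 17 → value 183, running total 183.00
- E (163/18 per unit): all 18 → value 163, running total 346.00
- C (87/14 per unit): all 14 → value 87, running total 433.00
- A (109/18 per unit): all 18 → value 109, running total 542.00
- D (91/40 per unit): 29 of 40 → value 29×91/40 = 65.9750, running total 607.98
Total 607.98.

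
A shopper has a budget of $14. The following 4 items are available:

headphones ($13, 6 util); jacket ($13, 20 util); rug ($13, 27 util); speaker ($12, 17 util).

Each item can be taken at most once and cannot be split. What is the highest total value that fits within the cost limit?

Check high-value combinations within $14:
- rug: cost 13, value 27
- jacket: cost 13, value 20
- speaker: cost 12, value 17
- headphones: cost 13, value 6
Best: 27 util.

27 util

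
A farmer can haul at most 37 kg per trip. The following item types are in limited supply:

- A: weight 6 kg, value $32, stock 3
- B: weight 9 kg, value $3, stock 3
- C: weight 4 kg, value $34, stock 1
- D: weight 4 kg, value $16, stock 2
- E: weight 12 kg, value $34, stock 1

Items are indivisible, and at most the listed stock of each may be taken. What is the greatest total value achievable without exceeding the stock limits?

$164

Top feasible selections:
- 3×A + 1×C + 1×E: weight 34, value 164
- 2×A + 1×C + 2×D + 1×E: weight 36, value 164
- 3×A + 1×C + 2×D: weight 30, value 162
- 3×A + 1×B + 1×C + 1×D: weight 35, value 149
Best: $164.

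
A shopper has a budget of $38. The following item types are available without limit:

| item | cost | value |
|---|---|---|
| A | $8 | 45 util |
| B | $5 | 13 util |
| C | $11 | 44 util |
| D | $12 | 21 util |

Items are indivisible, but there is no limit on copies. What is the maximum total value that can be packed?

193 util

Best value-per-unit is A at 45/8; filling with it alone gives 4×45 = 180.
Optimal mix: 4×A + 1×B → cost 37, value 193.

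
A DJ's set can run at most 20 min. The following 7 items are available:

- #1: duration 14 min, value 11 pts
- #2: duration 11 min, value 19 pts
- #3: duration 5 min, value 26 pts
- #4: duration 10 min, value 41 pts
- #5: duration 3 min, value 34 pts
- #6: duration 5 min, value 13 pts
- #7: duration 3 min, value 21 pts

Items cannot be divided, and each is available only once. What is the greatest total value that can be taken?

Check high-value combinations within 20 min:
- #3+#4+#5: duration 5+10+3=18, value 26+41+34=101
- #4+#5+#7: duration 10+3+3=16, value 41+34+21=96
- #3+#5+#6+#7: duration 5+3+5+3=16, value 26+34+13+21=94
- #4+#5+#6: duration 10+3+5=18, value 41+34+13=88
Best: 101 pts.

101 pts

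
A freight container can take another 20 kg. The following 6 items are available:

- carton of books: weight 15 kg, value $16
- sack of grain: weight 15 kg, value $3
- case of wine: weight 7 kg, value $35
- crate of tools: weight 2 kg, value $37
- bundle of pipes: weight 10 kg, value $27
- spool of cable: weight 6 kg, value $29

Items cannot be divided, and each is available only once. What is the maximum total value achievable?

$101

This is a 0/1 knapsack; check combinations near the capacity.
- case of wine+crate of tools+spool of cable: weight 7+2+6=15, value 35+37+29=101
- case of wine+crate of tools+bundle of pipes: weight 7+2+10=19, value 35+37+27=99
- crate of tools+bundle of pipes+spool of cable: weight 2+10+6=18, value 37+27+29=93
Best: $101.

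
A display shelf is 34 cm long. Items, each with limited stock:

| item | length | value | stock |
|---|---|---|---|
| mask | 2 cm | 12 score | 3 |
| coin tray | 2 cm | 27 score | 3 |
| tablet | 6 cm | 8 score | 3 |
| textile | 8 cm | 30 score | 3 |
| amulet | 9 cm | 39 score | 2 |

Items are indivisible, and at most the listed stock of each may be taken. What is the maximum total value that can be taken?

201 score

Top feasible selections:
- 1×mask + 3×coin tray + 1×textile + 2×amulet: length 34, value 201
- 3×mask + 3×coin tray + 2×amulet: length 30, value 195
Best: 201 score.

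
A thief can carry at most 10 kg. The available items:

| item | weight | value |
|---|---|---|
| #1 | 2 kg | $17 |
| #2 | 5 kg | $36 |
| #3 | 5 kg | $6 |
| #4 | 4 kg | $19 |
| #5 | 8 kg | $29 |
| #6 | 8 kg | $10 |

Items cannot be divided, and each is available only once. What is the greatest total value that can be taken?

$55

Check high-value combinations within 10 kg:
- #2+#4: weight 5+4=9, value 36+19=55
- #1+#2: weight 2+5=7, value 17+36=53
- #1+#5: weight 2+8=10, value 17+29=46
- #2+#3: weight 5+5=10, value 36+6=42
- #2: weight 5, value 36
Best: $55.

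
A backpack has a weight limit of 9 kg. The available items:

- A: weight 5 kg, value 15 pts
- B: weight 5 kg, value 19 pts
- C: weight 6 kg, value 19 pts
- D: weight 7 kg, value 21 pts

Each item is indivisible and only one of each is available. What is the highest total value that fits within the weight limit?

21 pts

Check high-value combinations within 9 kg:
- D: weight 7, value 21
- B: weight 5, value 19
- C: weight 6, value 19
- A: weight 5, value 15
Best: 21 pts.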